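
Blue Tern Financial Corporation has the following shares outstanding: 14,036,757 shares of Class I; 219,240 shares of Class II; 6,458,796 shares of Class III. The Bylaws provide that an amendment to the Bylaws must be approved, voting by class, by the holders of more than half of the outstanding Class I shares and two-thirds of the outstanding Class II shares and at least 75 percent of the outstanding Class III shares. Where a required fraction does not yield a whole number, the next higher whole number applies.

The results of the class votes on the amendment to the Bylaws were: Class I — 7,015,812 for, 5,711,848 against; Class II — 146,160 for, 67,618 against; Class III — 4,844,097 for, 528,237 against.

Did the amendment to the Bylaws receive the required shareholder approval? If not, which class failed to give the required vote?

Not approved — the Class I shares did not give the required vote.

Class I: a majority of 14036757 is 7018379; 7,018,379 required, 7,015,812 in favor — not approved.
Class II: 2/3 of 219240 = 146160; 146,160 required, 146,160 in favor — approved.
Class III: 3/4 of 6458796 = 4844097; 4,844,097 required, 4,844,097 in favor — approved.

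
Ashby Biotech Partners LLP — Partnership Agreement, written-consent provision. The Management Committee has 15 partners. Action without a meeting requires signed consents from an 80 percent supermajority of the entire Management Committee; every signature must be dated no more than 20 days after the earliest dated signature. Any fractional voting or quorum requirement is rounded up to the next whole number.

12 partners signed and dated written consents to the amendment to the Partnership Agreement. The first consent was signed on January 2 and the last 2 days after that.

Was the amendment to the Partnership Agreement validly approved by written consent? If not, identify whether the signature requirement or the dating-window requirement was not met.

Effective — both the signature and dating-window requirements are satisfied.

Signatures required: an 80 percent supermajority of 15 — 4/5 of 15 = 12, so 12 needed; 12 signed. Sufficient.
Dating window: the latest signature is 2 days after the earliest; the limit is 20 days. Within the window.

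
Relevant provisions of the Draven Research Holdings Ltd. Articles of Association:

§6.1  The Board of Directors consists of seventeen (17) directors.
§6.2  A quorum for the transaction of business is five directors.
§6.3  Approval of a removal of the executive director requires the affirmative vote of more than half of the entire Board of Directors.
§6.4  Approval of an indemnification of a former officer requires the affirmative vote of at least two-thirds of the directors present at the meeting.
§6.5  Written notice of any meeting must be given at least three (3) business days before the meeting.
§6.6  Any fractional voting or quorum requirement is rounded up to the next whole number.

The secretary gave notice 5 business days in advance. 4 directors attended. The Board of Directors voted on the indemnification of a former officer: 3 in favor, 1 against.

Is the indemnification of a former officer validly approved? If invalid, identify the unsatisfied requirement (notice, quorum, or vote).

Invalid — quorum requirement not satisfied.

Notice: 5 business days given; 3 required (5 ≥ 3). Satisfied.
Quorum: 4 present; quorum is 5. Not satisfied.
Vote: the indemnification of a former officer requires two-thirds of the directors present (4). 2/3 of 4 = 2.67, rounded up to 3, so 3 affirmative votes are needed; 3 voted in favor. Satisfied. (Moot — without a quorum no business can be validly transacted.)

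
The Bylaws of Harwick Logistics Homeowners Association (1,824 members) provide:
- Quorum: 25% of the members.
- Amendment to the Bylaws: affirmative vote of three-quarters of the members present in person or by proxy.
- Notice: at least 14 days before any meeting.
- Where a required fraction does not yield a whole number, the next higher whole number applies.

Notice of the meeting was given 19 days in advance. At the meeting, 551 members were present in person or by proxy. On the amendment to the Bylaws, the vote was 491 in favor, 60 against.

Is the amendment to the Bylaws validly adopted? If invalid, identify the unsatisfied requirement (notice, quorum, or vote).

Valid — all requirements satisfied.

Notice: 19 days given; 14 required. Satisfied.
Quorum: 25% of 1,824 = 456; 551 present. Satisfied.
Vote: requires three-fourths of those present (551); 3/4 of 551 = 413.25, rounded up to 414, so 414 needed; 491 in favor. Satisfied.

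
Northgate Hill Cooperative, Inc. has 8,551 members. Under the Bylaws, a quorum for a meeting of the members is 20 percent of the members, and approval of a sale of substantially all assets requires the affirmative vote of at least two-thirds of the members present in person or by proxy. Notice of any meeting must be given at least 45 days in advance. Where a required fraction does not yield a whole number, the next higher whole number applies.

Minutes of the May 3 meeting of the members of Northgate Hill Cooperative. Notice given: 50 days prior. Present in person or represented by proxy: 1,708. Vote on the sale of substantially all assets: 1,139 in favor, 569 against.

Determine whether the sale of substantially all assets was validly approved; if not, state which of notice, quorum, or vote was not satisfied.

Notice: 50 days given; 45 required. Satisfied.
Quorum: 20% of 8,551 = 1,710.20, rounded up to 1,711; 1,708 present. Not satisfied.
Vote: requires two-thirds of those present (1,708); 2/3 of 1708 = 1138.67, rounded up to 1139, so 1,139 needed; 1,139 in favor. Satisfied.

Invalid — quorum requirement not satisfied.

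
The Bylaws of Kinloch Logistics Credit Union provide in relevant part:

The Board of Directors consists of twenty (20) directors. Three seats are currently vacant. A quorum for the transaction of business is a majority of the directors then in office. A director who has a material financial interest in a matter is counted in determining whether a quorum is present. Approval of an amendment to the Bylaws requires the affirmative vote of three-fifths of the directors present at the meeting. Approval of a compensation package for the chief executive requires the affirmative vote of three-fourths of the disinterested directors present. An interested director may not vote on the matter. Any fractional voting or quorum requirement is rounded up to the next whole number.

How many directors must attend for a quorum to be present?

9

A majority of 17 is 9.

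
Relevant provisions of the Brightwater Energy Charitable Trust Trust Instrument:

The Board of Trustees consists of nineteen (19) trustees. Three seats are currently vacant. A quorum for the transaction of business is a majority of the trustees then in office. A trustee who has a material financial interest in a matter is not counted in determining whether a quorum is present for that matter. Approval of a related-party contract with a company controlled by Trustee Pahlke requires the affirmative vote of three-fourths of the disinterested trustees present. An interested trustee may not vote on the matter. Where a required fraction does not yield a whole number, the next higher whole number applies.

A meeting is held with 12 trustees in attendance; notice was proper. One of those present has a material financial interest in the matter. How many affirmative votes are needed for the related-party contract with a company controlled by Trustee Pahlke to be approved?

The related-party contract with a company controlled by Trustee Pahlke requires three-fourths of the disinterested trustees present (12 − 1 = 11).
3/4 of 11 = 8.25, rounded up to 9.

9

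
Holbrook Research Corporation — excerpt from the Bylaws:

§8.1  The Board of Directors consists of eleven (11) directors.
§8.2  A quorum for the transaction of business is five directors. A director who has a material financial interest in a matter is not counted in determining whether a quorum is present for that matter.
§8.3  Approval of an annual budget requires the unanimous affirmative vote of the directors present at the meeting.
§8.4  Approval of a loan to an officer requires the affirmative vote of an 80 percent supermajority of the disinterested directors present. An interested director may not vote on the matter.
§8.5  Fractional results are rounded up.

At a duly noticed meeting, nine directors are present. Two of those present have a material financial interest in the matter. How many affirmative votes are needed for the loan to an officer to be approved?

6

The loan to an officer requires four-fifths of the disinterested directors present (9 − 2 = 7).
4/5 of 7 = 5.60, rounded up to 6.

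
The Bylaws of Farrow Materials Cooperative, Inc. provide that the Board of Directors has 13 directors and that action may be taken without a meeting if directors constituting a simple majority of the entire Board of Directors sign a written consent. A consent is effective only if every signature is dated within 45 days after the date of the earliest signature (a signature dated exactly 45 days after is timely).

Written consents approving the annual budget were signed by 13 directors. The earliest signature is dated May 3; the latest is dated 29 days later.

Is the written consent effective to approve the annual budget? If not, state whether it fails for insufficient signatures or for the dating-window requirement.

Effective — both the signature and dating-window requirements are satisfied.

Signatures required: a simple majority of 13 — a majority of 13 is 7, so 7 needed; 13 signed. Sufficient.
Dating window: the latest signature is 29 days after the earliest; the limit is 45 days. Within the window.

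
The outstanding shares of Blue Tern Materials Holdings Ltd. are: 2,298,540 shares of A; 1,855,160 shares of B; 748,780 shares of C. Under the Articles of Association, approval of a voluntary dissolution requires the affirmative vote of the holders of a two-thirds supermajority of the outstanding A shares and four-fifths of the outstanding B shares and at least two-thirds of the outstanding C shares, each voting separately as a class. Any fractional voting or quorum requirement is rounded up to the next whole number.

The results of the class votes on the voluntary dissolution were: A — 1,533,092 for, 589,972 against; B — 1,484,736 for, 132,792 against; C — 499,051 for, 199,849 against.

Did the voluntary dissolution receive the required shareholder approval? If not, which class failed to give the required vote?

Not approved — the C shares did not give the required vote.

A: 2/3 of 2298540 = 1532360; 1,532,360 required, 1,533,092 in favor — approved.
B: 4/5 of 1855160 = 1484128; 1,484,128 required, 1,484,736 in favor — approved.
C: 2/3 of 748780 = 499186.67, rounded up to 499187; 499,187 required, 499,051 in favor — not approved.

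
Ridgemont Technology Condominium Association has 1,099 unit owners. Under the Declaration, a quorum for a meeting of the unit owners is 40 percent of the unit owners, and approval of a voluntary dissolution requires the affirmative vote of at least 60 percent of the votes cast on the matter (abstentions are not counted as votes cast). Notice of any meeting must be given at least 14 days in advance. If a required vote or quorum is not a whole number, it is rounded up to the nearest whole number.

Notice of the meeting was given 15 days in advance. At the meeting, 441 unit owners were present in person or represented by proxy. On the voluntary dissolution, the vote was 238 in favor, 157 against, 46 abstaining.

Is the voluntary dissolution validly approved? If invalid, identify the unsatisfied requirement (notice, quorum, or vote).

Valid — all requirements satisfied.

Notice: 15 days given; 14 required. Satisfied.
Quorum: 40% of 1,099 = 439.60, rounded up to 440; 441 present. Satisfied.
Vote: requires three-fifths of the votes cast (441 − 46 abstaining = 395); 3/5 of 395 = 237, so 237 needed; 238 in favor. Satisfied.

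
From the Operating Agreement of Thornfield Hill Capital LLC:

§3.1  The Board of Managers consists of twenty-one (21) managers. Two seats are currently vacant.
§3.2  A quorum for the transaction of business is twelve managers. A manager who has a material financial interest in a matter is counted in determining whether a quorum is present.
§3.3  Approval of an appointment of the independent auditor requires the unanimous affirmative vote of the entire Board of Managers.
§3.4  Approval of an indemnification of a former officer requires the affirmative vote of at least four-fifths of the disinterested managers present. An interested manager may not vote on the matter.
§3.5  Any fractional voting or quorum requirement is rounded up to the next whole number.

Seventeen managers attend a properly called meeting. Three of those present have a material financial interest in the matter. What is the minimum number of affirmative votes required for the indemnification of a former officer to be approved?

12

The indemnification of a former officer requires four-fifths of the disinterested managers present (17 − 3 = 14).
4/5 of 14 = 11.20, rounded up to 12.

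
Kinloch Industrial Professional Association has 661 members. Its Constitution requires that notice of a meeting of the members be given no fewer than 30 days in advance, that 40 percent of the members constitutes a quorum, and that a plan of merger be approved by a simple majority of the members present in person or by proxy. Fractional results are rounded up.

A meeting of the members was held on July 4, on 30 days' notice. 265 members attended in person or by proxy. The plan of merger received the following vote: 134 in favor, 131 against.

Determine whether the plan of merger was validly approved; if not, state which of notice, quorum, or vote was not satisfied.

Notice: 30 days given; 30 required. Satisfied.
Quorum: 40% of 661 = 264.40, rounded up to 265; 265 present. Satisfied.
Vote: requires a majority of those present (265); a majority of 265 is 133, so 133 needed; 134 in favor. Satisfied.

Valid — all requirements satisfied.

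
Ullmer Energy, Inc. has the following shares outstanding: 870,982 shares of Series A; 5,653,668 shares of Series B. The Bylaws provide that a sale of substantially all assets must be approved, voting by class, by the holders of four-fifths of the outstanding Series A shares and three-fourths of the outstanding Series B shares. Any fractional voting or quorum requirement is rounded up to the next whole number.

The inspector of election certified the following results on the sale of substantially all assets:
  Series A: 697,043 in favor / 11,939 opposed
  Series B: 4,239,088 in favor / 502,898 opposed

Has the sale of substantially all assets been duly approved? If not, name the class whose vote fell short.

Not approved — the Series B shares did not give the required vote.

Series A: 4/5 of 870982 = 696785.60, rounded up to 696786; 696,786 required, 697,043 in favor — approved.
Series B: 3/4 of 5653668 = 4240251; 4,240,251 required, 4,239,088 in favor — not approved.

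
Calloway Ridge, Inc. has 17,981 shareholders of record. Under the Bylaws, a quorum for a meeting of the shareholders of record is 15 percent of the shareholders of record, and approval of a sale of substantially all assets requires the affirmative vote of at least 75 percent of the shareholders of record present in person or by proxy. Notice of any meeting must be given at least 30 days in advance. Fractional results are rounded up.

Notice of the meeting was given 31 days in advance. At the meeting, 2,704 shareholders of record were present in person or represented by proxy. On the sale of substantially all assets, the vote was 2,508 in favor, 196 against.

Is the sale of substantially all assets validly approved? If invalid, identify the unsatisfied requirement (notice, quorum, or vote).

Notice: 31 days given; 30 required. Satisfied.
Quorum: 15% of 17,981 = 2,697.15, rounded up to 2,698; 2,704 present. Satisfied.
Vote: requires three-fourths of those present (2,704); 3/4 of 2704 = 2028, so 2,028 needed; 2,508 in favor. Satisfied.

Valid — all requirements satisfied.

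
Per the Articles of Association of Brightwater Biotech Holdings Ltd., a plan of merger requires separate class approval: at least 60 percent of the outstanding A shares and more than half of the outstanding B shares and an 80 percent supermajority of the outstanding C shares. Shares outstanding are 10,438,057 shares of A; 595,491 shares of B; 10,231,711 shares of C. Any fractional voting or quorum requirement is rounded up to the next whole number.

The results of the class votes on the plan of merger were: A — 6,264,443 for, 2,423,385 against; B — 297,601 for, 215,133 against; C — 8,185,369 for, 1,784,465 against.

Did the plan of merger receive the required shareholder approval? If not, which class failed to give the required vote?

Not approved — the B shares did not give the required vote.

A: 3/5 of 10438057 = 6262834.20, rounded up to 6262835; 6,262,835 required, 6,264,443 in favor — approved.
B: a majority of 595491 is 297746; 297,746 required, 297,601 in favor — not approved.
C: 4/5 of 10231711 = 8185368.80, rounded up to 8185369; 8,185,369 required, 8,185,369 in favor — approved.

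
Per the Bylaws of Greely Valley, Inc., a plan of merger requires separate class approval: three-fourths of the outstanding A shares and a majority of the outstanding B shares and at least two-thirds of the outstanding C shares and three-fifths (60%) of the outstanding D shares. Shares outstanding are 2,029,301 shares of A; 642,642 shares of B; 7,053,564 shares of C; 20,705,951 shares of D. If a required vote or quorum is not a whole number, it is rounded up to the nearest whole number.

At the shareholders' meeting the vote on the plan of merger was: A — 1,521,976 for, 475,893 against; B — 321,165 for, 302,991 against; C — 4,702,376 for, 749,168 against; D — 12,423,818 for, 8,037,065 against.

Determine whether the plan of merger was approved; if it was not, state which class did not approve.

Not approved — the B shares did not give the required vote.

A: 3/4 of 2029301 = 1521975.75, rounded up to 1521976; 1,521,976 required, 1,521,976 in favor — approved.
B: a majority of 642642 is 321322; 321,322 required, 321,165 in favor — not approved.
C: 2/3 of 7053564 = 4702376; 4,702,376 required, 4,702,376 in favor — approved.
D: 3/5 of 20705951 = 12423570.60, rounded up to 12423571; 12,423,571 required, 12,423,818 in favor — approved.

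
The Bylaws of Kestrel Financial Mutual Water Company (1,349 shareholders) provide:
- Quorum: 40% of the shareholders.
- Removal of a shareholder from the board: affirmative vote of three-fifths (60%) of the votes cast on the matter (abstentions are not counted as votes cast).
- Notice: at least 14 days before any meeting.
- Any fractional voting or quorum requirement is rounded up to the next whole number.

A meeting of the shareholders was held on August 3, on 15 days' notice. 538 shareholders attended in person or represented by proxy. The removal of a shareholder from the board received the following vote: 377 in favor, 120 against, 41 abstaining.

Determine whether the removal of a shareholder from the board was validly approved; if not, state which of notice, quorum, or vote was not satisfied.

Notice: 15 days given; 14 required. Satisfied.
Quorum: 40% of 1,349 = 539.60, rounded up to 540; 538 present. Not satisfied.
Vote: requires three-fifths of the votes cast (538 − 41 abstaining = 497); 3/5 of 497 = 298.20, rounded up to 299, so 299 needed; 377 in favor. Satisfied.

Invalid — quorum requirement not satisfied.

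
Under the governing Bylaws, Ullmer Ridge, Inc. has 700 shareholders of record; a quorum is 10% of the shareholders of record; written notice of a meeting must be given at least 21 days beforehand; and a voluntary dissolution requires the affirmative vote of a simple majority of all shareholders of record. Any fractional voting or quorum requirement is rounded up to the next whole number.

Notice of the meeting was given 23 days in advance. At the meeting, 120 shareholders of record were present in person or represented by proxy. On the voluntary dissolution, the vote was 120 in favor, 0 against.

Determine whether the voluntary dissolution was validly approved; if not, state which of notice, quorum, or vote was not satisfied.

Notice: 23 days given; 21 required. Satisfied.
Quorum: 10% of 700 = 70; 120 present. Satisfied.
Vote: requires a majority of all shareholders of record (700); a majority of 700 is 351, so 351 needed; 120 in favor. Not satisfied.

Invalid — vote requirement not satisfied.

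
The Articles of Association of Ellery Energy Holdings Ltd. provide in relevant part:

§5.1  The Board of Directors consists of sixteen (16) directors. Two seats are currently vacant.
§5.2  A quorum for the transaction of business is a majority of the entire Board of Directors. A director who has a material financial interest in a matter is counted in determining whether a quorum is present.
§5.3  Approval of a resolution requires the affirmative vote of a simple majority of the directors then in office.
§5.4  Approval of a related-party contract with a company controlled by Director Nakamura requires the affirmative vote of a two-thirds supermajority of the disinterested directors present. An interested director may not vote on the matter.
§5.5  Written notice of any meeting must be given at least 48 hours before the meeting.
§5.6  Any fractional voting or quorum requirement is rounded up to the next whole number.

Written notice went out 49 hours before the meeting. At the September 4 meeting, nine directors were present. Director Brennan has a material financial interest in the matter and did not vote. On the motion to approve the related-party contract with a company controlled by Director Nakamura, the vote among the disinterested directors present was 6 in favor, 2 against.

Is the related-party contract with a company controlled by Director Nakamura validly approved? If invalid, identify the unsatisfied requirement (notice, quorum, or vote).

Notice: 49 hours given; 48 required (49 ≥ 48). Satisfied.
Quorum: 9 present (interested directors count toward quorum); quorum is 9. Satisfied.
Vote: the related-party contract with a company controlled by Director Nakamura requires two-thirds of the disinterested directors present (9 − 1 = 8). 2/3 of 8 = 5.33, rounded up to 6, so 6 affirmative votes are needed; 6 voted in favor. Satisfied.

Valid — all requirements satisfied.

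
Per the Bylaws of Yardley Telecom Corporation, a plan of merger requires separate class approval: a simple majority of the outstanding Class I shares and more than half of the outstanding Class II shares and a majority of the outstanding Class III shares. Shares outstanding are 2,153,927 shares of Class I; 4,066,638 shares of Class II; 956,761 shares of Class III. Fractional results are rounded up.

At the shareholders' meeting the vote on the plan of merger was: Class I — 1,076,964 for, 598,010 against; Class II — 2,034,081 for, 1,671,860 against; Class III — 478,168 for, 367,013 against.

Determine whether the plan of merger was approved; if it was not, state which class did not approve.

Class I: a majority of 2153927 is 1076964; 1,076,964 required, 1,076,964 in favor — approved.
Class II: a majority of 4066638 is 2033320; 2,033,320 required, 2,034,081 in favor — approved.
Class III: a majority of 956761 is 478381; 478,381 required, 478,168 in favor — not approved.

Not approved — the Class III shares did not give the required vote.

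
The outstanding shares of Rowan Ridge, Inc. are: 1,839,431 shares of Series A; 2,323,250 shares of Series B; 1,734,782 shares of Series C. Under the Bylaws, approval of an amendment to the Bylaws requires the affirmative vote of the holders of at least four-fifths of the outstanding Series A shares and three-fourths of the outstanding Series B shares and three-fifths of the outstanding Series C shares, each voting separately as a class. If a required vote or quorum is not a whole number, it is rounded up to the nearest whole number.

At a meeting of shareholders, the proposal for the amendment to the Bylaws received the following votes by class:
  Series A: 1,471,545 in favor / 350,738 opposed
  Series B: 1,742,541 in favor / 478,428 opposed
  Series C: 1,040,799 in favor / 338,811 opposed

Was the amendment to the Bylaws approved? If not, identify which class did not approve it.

Not approved — the Series C shares did not give the required vote.

Series A: 4/5 of 1839431 = 1471544.80, rounded up to 1471545; 1,471,545 required, 1,471,545 in favor — approved.
Series B: 3/4 of 2323250 = 1742437.50, rounded up to 1742438; 1,742,438 required, 1,742,541 in favor — approved.
Series C: 3/5 of 1734782 = 1040869.20, rounded up to 1040870; 1,040,870 required, 1,040,799 in favor — not approved.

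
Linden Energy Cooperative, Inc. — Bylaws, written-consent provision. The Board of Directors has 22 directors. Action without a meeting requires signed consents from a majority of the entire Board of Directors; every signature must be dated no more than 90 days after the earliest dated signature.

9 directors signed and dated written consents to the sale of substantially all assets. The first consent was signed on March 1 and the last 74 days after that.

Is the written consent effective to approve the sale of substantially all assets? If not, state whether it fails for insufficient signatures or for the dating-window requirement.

Signatures required: a majority of 22 — a majority of 22 is 12, so 12 needed; 9 signed. Insufficient.
Dating window: the latest signature is 74 days after the earliest; the limit is 90 days. Within the window.

Not effective — insufficient signatures.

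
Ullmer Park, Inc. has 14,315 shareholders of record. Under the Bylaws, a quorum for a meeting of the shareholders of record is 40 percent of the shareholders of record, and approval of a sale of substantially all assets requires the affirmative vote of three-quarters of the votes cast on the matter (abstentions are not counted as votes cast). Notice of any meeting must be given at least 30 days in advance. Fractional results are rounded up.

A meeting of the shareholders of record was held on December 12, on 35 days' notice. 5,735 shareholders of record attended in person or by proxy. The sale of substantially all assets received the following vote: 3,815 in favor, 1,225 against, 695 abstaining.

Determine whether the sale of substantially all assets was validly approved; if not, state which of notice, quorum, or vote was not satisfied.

Valid — all requirements satisfied.

Notice: 35 days given; 30 required. Satisfied.
Quorum: 40% of 14,315 = 5,726; 5,735 present. Satisfied.
Vote: requires three-fourths of the votes cast (5,735 − 695 abstaining = 5,040); 3/4 of 5040 = 3780, so 3,780 needed; 3,815 in favor. Satisfied.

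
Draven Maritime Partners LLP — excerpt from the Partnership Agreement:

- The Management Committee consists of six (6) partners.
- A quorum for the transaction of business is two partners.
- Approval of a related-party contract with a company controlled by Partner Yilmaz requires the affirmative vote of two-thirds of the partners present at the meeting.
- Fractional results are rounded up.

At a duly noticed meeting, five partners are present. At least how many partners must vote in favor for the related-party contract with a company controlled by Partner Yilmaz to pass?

4

The related-party contract with a company controlled by Partner Yilmaz requires two-thirds of the partners present (5).
2/3 of 5 = 3.33, rounded up to 4.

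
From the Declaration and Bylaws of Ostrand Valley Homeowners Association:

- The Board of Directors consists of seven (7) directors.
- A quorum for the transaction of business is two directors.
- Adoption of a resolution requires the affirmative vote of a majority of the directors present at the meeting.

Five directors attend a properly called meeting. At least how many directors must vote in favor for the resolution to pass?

The resolution requires a majority of the directors present (5).
A majority of 5 is 3.

3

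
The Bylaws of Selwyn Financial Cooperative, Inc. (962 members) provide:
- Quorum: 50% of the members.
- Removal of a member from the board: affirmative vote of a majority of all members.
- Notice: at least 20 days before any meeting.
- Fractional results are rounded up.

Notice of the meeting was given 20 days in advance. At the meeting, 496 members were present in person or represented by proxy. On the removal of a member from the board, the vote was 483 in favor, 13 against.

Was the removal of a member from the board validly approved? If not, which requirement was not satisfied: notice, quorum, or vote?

Notice: 20 days given; 20 required. Satisfied.
Quorum: 50% of 962 = 481; 496 present. Satisfied.
Vote: requires a majority of all members (962); a majority of 962 is 482, so 482 needed; 483 in favor. Satisfied.

Valid — all requirements satisfied.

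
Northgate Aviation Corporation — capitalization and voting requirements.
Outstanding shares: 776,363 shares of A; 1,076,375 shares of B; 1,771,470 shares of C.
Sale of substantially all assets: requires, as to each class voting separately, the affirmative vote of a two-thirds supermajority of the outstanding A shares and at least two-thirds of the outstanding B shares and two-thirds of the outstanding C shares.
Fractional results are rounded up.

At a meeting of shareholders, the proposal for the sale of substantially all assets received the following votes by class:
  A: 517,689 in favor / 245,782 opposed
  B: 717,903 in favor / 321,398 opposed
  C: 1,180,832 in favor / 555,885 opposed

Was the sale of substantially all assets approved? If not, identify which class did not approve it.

Not approved — the C shares did not give the required vote.

A: 2/3 of 776363 = 517575.33, rounded up to 517576; 517,576 required, 517,689 in favor — approved.
B: 2/3 of 1076375 = 717583.33, rounded up to 717584; 717,584 required, 717,903 in favor — approved.
C: 2/3 of 1771470 = 1180980; 1,180,980 required, 1,180,832 in favor — not approved.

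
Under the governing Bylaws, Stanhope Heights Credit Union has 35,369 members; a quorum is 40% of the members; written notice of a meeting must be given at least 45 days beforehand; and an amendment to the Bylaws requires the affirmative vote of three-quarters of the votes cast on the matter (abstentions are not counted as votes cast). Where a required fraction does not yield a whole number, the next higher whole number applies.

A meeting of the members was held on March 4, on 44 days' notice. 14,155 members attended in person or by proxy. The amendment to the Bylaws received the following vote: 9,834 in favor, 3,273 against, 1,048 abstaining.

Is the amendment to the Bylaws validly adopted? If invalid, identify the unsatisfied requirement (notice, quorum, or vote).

Invalid — notice requirement not satisfied.

Notice: 44 days given; 45 required. Not satisfied.
Quorum: 40% of 35,369 = 14,147.60, rounded up to 14,148; 14,155 present. Satisfied.
Vote: requires three-fourths of the votes cast (14,155 − 1,048 abstaining = 13,107); 3/4 of 13107 = 9830.25, rounded up to 9831, so 9,831 needed; 9,834 in favor. Satisfied.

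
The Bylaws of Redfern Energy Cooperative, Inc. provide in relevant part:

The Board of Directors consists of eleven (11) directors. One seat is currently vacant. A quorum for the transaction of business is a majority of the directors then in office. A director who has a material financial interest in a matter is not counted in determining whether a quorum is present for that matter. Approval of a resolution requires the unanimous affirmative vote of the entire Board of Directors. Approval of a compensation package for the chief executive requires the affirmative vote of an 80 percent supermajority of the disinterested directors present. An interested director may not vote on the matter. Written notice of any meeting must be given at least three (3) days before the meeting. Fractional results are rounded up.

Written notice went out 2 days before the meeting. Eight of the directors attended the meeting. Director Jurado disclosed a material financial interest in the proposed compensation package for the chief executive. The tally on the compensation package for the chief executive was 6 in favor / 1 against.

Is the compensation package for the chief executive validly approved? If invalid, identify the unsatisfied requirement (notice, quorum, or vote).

Invalid — notice requirement not satisfied.

Notice: 2 days given; 3 required (2 < 3). Not satisfied.
Quorum: 8 present, but the 1 interested director does not count, leaving 7. Quorum is 6. Satisfied.
Vote: the compensation package for the chief executive requires four-fifths of the disinterested directors present (8 − 1 = 7). 4/5 of 7 = 5.60, rounded up to 6, so 6 affirmative votes are needed; 6 voted in favor. Satisfied.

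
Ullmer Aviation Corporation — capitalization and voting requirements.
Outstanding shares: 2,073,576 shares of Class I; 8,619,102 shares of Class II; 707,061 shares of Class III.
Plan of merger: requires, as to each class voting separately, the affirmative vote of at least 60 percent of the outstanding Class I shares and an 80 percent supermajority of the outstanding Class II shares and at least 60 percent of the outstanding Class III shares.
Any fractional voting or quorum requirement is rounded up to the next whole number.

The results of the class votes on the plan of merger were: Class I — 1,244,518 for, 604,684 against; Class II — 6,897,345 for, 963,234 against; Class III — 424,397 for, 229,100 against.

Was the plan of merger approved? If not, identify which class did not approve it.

Class I: 3/5 of 2073576 = 1244145.60, rounded up to 1244146; 1,244,146 required, 1,244,518 in favor — approved.
Class II: 4/5 of 8619102 = 6895281.60, rounded up to 6895282; 6,895,282 required, 6,897,345 in favor — approved.
Class III: 3/5 of 707061 = 424236.60, rounded up to 424237; 424,237 required, 424,397 in favor — approved.

Approved — every class gave the required vote.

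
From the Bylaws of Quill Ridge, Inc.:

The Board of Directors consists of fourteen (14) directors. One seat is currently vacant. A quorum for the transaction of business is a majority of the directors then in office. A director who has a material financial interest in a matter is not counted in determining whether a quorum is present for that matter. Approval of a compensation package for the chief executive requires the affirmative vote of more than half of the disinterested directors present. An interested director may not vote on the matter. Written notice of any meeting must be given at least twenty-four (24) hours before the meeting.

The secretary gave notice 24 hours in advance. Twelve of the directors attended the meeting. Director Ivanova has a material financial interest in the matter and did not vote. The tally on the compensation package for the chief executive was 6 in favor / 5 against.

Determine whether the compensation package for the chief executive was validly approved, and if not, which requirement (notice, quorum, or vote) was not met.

Valid — all requirements satisfied.

Notice: 24 hours given; 24 required (24 ≥ 24). Satisfied.
Quorum: 12 present, but the 1 interested director does not count, leaving 11. Quorum is 7. Satisfied.
Vote: the compensation package for the chief executive requires a majority of the disinterested directors present (12 − 1 = 11). A majority of 11 is 6, so 6 affirmative votes are needed; 6 voted in favor. Satisfied.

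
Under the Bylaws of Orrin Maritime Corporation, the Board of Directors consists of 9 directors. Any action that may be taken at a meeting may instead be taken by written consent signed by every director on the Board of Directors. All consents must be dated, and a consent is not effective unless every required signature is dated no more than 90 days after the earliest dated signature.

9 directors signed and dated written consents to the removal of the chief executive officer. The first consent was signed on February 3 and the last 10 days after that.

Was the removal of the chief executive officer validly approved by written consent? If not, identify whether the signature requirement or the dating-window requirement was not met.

Effective — both the signature and dating-window requirements are satisfied.

Signatures required: all of 9 — unanimous means all 9, so 9 needed; 9 signed. Sufficient.
Dating window: the latest signature is 10 days after the earliest; the limit is 90 days. Within the window.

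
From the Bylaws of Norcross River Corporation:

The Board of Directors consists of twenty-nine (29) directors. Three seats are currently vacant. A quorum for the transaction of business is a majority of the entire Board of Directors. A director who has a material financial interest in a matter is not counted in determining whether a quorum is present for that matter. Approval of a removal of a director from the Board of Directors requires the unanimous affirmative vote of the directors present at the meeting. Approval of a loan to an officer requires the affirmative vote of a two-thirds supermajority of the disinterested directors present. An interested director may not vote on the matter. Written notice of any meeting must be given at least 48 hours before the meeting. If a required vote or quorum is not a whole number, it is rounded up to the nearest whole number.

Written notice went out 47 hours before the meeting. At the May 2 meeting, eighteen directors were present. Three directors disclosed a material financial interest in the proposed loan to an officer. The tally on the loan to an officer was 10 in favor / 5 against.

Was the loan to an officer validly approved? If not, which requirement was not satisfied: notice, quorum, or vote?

Notice: 47 hours given; 48 required (47 < 48). Not satisfied.
Quorum: 18 present, but the 3 interested directors do not count, leaving 15. Quorum is 15. Satisfied.
Vote: the loan to an officer requires two-thirds of the disinterested directors present (18 − 3 = 15). 2/3 of 15 = 10, so 10 affirmative votes are needed; 10 voted in favor. Satisfied.

Invalid — notice requirement not satisfied.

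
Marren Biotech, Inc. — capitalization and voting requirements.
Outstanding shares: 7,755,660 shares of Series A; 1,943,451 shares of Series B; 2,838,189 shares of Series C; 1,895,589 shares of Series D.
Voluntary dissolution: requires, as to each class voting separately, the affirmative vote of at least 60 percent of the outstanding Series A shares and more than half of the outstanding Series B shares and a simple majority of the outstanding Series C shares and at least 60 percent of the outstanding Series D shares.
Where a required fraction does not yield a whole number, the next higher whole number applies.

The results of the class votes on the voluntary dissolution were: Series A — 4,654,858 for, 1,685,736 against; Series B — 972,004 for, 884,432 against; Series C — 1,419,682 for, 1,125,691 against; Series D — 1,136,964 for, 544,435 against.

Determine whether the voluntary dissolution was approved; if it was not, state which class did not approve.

Not approved — the Series D shares did not give the required vote.

Series A: 3/5 of 7755660 = 4653396; 4,653,396 required, 4,654,858 in favor — approved.
Series B: a majority of 1943451 is 971726; 971,726 required, 972,004 in favor — approved.
Series C: a majority of 2838189 is 1419095; 1,419,095 required, 1,419,682 in favor — approved.
Series D: 3/5 of 1895589 = 1137353.40, rounded up to 1137354; 1,137,354 required, 1,136,964 in favor — not approved.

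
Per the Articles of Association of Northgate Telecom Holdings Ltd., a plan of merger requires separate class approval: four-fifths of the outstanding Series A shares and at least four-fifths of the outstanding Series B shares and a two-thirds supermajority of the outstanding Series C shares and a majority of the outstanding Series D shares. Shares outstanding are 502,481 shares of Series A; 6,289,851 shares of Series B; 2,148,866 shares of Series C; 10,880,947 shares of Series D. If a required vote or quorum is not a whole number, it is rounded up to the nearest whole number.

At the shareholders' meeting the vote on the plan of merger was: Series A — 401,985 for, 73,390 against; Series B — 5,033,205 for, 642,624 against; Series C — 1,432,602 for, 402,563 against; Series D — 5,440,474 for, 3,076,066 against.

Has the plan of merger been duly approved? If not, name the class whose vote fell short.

Series A: 4/5 of 502481 = 401984.80, rounded up to 401985; 401,985 required, 401,985 in favor — approved.
Series B: 4/5 of 6289851 = 5031880.80, rounded up to 5031881; 5,031,881 required, 5,033,205 in favor — approved.
Series C: 2/3 of 2148866 = 1432577.33, rounded up to 1432578; 1,432,578 required, 1,432,602 in favor — approved.
Series D: a majority of 10880947 is 5440474; 5,440,474 required, 5,440,474 in favor — approved.

Approved — every class gave the required vote.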